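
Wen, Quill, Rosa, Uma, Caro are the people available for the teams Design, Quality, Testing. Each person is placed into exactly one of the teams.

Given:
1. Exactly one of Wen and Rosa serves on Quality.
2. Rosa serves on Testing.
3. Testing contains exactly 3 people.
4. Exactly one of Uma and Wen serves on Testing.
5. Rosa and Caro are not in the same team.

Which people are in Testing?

Testing = {Quill, Rosa, Uma}

From (2): Rosa ∈ Testing.
(1) (exactly one): Wen ∈ Quality.
(4) (exactly one): Uma ∈ Testing.
(5): Caro ∉ Testing.
(3): only 3 candidates remain for Testing, so all are in.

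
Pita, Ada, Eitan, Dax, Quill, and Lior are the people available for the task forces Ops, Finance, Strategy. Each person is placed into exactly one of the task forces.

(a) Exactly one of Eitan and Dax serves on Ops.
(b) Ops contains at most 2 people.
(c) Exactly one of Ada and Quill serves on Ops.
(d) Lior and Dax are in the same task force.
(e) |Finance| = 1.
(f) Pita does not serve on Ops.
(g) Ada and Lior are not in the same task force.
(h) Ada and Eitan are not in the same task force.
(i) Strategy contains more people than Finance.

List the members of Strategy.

Strategy = {Dax, Lior, Pita}

From (f): Pita ∉ Ops.
Suppose Pita ∉ Strategy: no assignment then satisfies all the clues, so Pita ∈ Strategy.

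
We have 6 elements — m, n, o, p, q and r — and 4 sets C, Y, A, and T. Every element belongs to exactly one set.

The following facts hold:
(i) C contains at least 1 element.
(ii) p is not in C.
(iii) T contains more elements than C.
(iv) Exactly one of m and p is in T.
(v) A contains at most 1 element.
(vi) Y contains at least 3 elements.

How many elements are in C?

1

From (ii): p ∉ C.
Suppose m ∈ A: no assignment then satisfies all the clues, so m ∉ A.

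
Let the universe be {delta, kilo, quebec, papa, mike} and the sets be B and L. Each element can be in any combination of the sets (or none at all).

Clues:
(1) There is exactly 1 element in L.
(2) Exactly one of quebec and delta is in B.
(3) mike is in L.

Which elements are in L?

From (3): mike ∈ L.
(1): L already has 1, so the rest are out.

L = {mike}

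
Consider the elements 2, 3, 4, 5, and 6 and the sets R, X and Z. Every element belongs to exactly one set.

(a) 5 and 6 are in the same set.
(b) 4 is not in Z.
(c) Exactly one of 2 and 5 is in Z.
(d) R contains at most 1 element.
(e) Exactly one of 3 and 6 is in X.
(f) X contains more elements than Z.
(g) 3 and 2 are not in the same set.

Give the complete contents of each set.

From (b): 4 ∉ Z.
Suppose 2 ∈ R: no assignment then satisfies all the clues, so 2 ∉ R.

R = {3}; X = {4, 5, 6}; Z = {2}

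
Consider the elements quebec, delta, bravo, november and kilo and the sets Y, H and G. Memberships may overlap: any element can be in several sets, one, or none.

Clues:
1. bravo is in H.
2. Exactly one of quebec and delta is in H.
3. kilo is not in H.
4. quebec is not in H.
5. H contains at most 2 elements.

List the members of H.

H = {bravo, delta}

From (1): bravo ∈ H.
From (3): kilo ∉ H.
From (4): quebec ∉ H.
(2) (exactly one): delta ∈ H.
(5): H already has 2, so the rest are out.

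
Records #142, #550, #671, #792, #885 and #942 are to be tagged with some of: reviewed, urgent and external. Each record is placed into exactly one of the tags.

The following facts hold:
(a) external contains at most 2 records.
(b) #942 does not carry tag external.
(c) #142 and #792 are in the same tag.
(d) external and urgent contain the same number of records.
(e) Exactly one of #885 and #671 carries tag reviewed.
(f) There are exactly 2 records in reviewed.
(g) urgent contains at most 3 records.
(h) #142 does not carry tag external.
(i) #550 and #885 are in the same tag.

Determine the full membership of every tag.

reviewed = {#671, #942}; urgent = {#142, #792}; external = {#550, #885}

From (b): #942 ∉ external.
From (h): #142 ∉ external.
(c): #792 matches #142: #792 ∉ external.
Suppose #142 ∈ reviewed: no assignment then satisfies all the clues, so #142 ∉ reviewed.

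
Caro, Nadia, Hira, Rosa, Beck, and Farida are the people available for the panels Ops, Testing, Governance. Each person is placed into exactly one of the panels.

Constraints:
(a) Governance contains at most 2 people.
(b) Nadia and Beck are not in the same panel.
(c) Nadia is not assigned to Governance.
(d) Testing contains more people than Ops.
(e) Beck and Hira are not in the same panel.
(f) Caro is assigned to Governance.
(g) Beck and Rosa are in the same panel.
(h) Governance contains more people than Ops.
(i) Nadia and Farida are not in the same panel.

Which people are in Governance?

Governance = {Caro, Hira}

From (c): Nadia ∉ Governance.
From (f): Caro ∈ Governance.
Suppose Hira ∉ Governance: no assignment then satisfies all the clues, so Hira ∈ Governance.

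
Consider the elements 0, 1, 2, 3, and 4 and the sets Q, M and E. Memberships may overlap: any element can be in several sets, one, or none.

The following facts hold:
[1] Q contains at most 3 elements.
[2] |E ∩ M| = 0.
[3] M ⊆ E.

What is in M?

M = {}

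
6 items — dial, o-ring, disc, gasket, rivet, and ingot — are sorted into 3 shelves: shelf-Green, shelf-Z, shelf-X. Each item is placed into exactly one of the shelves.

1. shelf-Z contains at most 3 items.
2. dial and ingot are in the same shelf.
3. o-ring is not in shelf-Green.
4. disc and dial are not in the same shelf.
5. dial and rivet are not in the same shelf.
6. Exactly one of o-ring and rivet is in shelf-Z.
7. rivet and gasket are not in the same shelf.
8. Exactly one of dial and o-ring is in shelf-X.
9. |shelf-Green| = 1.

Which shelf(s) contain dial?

dial: shelf-X

From (3): o-ring ∉ shelf-Green.
Suppose dial ∈ shelf-Green: no assignment then satisfies all the clues, so dial ∉ shelf-Green.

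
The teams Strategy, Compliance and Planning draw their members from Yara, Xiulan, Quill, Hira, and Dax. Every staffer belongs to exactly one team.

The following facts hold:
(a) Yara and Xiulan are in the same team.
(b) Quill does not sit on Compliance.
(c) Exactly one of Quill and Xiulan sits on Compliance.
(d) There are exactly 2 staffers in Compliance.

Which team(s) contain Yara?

Yara: Compliance

From (b): Quill ∉ Compliance.
(c) (exactly one): Xiulan ∈ Compliance.
(a): Yara matches Xiulan: Yara ∉ Strategy.
(a): Yara matches Xiulan: Yara ∈ Compliance.
(d): Compliance already has 2, so the rest are out.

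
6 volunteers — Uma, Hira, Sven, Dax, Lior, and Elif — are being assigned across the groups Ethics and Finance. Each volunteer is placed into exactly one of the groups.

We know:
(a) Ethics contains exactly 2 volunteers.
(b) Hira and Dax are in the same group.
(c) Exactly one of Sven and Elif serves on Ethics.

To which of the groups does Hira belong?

Hira: Finance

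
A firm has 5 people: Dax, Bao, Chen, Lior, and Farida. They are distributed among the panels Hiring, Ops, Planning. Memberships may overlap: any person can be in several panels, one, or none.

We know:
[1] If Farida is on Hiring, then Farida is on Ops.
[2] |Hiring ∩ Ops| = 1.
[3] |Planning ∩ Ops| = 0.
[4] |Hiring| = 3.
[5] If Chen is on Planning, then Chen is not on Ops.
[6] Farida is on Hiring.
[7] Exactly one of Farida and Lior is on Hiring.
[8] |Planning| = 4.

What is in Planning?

Planning = {Bao, Chen, Dax, Lior}

From (6): Farida ∈ Hiring.
(1): Farida ∈ Ops.
(7) (exactly one): Lior ∉ Hiring.
Suppose Dax ∉ Planning: no assignment then satisfies all the clues, so Dax ∈ Planning.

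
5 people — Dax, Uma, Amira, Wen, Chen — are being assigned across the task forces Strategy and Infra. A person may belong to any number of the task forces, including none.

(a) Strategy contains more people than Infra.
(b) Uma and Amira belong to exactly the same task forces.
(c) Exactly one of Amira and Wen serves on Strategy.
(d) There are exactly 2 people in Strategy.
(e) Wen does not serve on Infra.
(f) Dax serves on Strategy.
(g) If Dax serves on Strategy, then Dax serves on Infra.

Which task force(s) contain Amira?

Amira: none

From (e): Wen ∉ Infra.
From (f): Dax ∈ Strategy.
(g): Dax ∈ Infra.
Suppose Amira ∈ Strategy: no assignment then satisfies all the clues, so Amira ∉ Strategy.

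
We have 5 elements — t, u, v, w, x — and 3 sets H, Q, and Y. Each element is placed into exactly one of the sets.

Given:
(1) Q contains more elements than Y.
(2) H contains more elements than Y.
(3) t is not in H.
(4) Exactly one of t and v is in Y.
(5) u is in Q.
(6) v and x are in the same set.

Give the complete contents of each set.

H = {v, x}; Q = {u, w}; Y = {t}

From (3): t ∉ H.
From (5): u ∈ Q.
Suppose t ∈ Q: no assignment then satisfies all the clues, so t ∉ Q.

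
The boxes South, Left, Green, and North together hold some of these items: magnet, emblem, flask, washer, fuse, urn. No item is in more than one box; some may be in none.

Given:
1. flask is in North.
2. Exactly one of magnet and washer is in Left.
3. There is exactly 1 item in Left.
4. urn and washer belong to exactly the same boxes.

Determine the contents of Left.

Left = {magnet}

From (1): flask ∈ North.
Suppose magnet ∉ Left: no assignment then satisfies all the clues, so magnet ∈ Left.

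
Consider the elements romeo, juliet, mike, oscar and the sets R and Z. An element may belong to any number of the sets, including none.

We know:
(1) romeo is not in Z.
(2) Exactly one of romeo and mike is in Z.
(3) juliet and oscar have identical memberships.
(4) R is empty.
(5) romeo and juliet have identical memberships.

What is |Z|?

From (1): romeo ∉ Z.
(2) (exactly one): mike ∈ Z.
(4): R already has 0, so the rest are out.
(5): juliet matches romeo: juliet ∉ Z.
(3): oscar matches juliet: oscar ∉ Z.

1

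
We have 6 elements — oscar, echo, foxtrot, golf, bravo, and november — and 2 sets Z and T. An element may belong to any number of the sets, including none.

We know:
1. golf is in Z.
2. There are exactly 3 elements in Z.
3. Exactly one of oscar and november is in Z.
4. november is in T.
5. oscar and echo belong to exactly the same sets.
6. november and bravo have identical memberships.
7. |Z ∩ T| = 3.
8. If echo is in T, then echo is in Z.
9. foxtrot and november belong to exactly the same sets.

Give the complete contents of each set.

Z = {echo, golf, oscar}; T = {bravo, echo, foxtrot, golf, november, oscar}

From (1): golf ∈ Z.
From (4): november ∈ T.
(6): bravo matches november: bravo ∈ T.
(9): foxtrot matches november: foxtrot ∈ T.
Suppose oscar ∉ Z: no assignment then satisfies all the clues, so oscar ∈ Z.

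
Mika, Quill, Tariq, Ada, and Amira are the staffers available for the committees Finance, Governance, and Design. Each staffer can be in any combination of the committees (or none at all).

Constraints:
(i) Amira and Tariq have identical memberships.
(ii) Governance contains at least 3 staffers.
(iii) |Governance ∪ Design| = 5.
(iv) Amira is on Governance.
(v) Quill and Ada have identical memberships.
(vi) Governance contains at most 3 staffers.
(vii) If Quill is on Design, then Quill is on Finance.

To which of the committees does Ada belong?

Ada: Design, Finance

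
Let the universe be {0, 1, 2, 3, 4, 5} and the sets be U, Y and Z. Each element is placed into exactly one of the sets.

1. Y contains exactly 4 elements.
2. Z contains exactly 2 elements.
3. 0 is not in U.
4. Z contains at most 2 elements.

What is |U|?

0

From (3): 0 ∉ U.
Suppose 1 ∈ U: no assignment then satisfies all the clues, so 1 ∉ U.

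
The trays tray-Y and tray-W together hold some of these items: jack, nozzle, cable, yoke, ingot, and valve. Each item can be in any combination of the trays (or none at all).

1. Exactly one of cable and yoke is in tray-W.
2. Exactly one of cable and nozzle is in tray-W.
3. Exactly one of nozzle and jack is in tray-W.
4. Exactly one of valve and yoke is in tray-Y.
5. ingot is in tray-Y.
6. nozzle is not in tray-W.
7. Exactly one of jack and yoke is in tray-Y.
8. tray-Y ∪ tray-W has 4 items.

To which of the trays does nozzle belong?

nozzle: none

From (5): ingot ∈ tray-Y.
From (6): nozzle ∉ tray-W.
(2) (exactly one): cable ∈ tray-W.
(3) (exactly one): jack ∈ tray-W.
(1) (exactly one): yoke ∉ tray-W.
Suppose nozzle ∈ tray-Y: no assignment then satisfies all the clues, so nozzle ∉ tray-Y.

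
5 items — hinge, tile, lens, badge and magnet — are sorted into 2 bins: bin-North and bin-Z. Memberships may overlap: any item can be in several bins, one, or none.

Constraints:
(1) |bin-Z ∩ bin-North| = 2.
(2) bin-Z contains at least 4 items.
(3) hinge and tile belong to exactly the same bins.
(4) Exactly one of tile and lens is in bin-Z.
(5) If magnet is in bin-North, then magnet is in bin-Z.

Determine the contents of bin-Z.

bin-Z = {badge, hinge, magnet, tile}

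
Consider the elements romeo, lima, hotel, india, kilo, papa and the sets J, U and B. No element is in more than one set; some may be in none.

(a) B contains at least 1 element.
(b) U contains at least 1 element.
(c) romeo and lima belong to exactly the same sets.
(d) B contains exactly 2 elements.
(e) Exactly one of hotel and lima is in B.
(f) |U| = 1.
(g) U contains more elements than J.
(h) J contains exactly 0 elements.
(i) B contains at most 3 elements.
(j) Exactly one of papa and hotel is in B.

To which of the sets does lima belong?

lima: none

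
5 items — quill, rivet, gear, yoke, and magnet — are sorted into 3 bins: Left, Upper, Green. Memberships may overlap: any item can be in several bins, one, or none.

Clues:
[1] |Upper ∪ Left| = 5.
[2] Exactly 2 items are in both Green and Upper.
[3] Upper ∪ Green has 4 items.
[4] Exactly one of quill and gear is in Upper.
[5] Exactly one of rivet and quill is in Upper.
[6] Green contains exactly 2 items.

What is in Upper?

Upper = {gear, magnet, rivet, yoke}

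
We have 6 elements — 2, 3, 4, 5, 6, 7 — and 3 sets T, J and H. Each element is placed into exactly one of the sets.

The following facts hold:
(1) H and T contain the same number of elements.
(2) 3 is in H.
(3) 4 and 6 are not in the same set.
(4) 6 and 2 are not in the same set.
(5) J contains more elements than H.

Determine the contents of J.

J = {2, 4, 5, 7}

From (2): 3 ∈ H.
Suppose 2 ∉ J: no assignment then satisfies all the clues, so 2 ∈ J.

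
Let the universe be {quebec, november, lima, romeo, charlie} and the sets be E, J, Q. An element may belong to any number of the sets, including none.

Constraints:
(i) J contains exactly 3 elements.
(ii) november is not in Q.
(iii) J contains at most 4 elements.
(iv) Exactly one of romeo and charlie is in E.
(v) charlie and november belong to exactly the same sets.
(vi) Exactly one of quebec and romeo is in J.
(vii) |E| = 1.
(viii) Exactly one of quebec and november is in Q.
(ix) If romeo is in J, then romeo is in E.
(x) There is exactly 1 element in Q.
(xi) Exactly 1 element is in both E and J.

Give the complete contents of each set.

From (ii): november ∉ Q.
(v): charlie matches november: charlie ∉ Q.
(viii) (exactly one): quebec ∈ Q.
(x): Q already has 1, so the rest are out.
Suppose quebec ∈ E: no assignment then satisfies all the clues, so quebec ∉ E.

E = {romeo}; J = {charlie, november, romeo}; Q = {quebec}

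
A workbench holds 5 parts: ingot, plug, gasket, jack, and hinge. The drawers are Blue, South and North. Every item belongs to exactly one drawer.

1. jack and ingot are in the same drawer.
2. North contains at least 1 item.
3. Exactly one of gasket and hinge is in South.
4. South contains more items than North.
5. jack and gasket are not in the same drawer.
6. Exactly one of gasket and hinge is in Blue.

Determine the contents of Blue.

Blue = {gasket}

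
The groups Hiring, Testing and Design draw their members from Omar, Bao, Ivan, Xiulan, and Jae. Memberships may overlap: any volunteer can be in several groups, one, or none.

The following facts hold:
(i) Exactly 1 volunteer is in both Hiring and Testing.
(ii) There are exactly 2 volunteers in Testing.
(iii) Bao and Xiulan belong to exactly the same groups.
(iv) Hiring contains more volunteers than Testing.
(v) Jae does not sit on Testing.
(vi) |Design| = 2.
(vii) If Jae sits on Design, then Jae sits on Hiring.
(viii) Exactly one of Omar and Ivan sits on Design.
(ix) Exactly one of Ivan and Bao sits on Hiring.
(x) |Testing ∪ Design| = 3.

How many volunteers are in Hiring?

4

From (v): Jae ∉ Testing.
Suppose Omar ∉ Hiring: no assignment then satisfies all the clues, so Omar ∈ Hiring.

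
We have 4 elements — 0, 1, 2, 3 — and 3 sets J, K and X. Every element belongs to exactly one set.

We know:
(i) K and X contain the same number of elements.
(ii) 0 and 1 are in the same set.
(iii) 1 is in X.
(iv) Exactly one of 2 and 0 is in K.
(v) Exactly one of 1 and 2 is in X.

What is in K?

From (iii): 1 ∈ X.
(ii): 0 matches 1: 0 ∉ J.
(ii): 0 matches 1: 0 ∉ K.
(ii): 0 matches 1: 0 ∈ X.
(iv) (exactly one): 2 ∈ K.
Suppose 3 ∉ K: no assignment then satisfies all the clues, so 3 ∈ K.

K = {2, 3}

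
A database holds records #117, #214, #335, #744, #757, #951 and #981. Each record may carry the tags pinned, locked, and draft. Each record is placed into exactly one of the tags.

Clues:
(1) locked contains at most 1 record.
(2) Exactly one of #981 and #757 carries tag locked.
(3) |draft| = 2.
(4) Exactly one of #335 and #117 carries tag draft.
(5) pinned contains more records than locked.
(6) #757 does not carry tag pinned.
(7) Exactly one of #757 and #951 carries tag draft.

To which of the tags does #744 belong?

From (6): #757 ∉ pinned.
Suppose #744 ∉ pinned: no assignment then satisfies all the clues, so #744 ∈ pinned.

#744: pinned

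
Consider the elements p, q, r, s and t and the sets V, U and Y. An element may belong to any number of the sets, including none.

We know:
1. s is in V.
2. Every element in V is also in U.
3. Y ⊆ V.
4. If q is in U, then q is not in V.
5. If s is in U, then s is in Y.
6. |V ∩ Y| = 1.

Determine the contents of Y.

Y = {s}

From (1): s ∈ V.
(2) with s ∈ V: s ∈ U.
(5): s ∈ Y.
Suppose p ∈ Y: no assignment then satisfies all the clues, so p ∉ Y.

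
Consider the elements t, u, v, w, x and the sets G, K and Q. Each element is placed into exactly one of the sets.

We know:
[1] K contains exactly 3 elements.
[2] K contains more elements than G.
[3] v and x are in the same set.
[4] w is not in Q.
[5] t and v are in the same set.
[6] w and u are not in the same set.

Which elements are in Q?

Q = {u}

From (4): w ∉ Q.
Suppose t ∈ Q: no assignment then satisfies all the clues, so t ∉ Q.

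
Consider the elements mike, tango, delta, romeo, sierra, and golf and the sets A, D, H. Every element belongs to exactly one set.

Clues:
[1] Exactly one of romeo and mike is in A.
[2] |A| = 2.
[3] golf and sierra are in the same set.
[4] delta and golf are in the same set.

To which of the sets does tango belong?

tango: A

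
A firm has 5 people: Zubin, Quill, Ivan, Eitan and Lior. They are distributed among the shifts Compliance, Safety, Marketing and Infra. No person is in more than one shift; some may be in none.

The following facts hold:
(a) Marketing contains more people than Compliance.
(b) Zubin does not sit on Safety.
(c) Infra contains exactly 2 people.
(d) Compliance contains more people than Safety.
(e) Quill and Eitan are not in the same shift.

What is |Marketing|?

2

From (b): Zubin ∉ Safety.
Suppose Quill ∈ Safety: no assignment then satisfies all the clues, so Quill ∉ Safety.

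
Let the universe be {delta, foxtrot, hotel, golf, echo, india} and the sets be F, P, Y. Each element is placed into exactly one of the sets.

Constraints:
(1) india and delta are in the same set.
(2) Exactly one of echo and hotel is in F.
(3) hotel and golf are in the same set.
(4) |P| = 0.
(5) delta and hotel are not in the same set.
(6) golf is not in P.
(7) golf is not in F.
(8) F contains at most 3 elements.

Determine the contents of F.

F = {delta, echo, india}

From (6): golf ∉ P.
From (7): golf ∉ F.
(3): hotel matches golf: hotel ∉ F.
(3): hotel matches golf: hotel ∉ P.
(4): P already has 0, so the rest are out.
Only one set left: hotel ∈ Y.
Only one set left: golf ∈ Y.
(2) (exactly one): echo ∈ F.
(5): delta ∉ Y.
Only one set left: delta ∈ F.
(1): india matches delta: india ∈ F.
Only one set left: foxtrot ∈ Y.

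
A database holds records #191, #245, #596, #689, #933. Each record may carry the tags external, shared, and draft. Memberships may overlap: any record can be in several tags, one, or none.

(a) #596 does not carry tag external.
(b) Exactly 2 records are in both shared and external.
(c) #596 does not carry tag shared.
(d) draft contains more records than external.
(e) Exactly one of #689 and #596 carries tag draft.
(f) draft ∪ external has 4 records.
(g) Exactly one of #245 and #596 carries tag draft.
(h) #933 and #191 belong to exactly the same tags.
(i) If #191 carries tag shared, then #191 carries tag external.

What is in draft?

draft = {#191, #245, #689, #933}

From (a): #596 ∉ external.
From (c): #596 ∉ shared.
Suppose #191 ∉ draft: no assignment then satisfies all the clues, so #191 ∈ draft.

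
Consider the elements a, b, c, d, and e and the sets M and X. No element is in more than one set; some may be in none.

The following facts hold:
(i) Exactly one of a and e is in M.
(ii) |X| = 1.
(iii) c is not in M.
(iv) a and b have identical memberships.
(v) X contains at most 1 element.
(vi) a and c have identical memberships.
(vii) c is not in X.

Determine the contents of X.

X = {d}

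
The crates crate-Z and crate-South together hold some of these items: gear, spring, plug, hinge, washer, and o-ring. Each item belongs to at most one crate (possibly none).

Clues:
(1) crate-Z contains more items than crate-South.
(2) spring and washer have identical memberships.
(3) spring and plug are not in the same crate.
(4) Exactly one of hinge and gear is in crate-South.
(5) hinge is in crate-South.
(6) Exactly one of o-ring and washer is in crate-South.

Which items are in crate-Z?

crate-Z = {gear, spring, washer}

From (5): hinge ∈ crate-South.
(4) (exactly one): gear ∉ crate-South.
Suppose gear ∉ crate-Z: no assignment then satisfies all the clues, so gear ∈ crate-Z.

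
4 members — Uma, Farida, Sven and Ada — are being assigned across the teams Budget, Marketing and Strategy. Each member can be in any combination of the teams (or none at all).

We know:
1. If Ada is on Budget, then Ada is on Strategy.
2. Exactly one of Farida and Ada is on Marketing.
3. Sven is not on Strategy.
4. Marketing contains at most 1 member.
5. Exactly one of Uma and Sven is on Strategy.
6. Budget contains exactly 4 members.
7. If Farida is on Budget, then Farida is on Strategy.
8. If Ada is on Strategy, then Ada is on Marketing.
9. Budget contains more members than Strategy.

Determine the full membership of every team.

Budget = {Ada, Farida, Sven, Uma}; Marketing = {Ada}; Strategy = {Ada, Farida, Uma}

From (3): Sven ∉ Strategy.
(5) (exactly one): Uma ∈ Strategy.
(6): only 4 candidates remain for Budget, so all are in.
(7): Farida ∈ Strategy.
(1): Ada ∈ Strategy.
(8): Ada ∈ Marketing.
(2) (exactly one): Farida ∉ Marketing.
(4): Marketing already has 1, so the rest are out.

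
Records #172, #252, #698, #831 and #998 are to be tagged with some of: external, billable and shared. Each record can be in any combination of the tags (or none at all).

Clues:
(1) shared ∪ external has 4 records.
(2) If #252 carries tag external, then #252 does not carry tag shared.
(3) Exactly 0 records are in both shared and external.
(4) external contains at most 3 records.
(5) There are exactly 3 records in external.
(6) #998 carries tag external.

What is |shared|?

1

From (6): #998 ∈ external.
Suppose #998 ∈ shared: no assignment then satisfies all the clues, so #998 ∉ shared.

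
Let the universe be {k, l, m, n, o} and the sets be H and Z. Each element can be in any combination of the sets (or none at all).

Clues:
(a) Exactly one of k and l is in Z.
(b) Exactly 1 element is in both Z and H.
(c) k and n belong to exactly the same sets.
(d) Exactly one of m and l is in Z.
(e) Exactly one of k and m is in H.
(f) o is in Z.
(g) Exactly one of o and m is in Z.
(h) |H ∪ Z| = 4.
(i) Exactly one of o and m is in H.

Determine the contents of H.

H = {k, n, o}

From (f): o ∈ Z.
(g) (exactly one): m ∉ Z.
(d) (exactly one): l ∈ Z.
(a) (exactly one): k ∉ Z.
(c): n matches k: n ∉ Z.
Suppose k ∉ H: no assignment then satisfies all the clues, so k ∈ H.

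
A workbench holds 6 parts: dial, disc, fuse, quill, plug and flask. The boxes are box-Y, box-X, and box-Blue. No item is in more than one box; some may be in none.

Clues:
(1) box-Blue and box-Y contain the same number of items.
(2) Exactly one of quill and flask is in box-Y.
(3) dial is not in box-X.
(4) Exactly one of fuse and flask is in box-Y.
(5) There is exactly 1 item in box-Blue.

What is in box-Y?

box-Y = {flask}

From (3): dial ∉ box-X.
Suppose dial ∈ box-Y: no assignment then satisfies all the clues, so dial ∉ box-Y.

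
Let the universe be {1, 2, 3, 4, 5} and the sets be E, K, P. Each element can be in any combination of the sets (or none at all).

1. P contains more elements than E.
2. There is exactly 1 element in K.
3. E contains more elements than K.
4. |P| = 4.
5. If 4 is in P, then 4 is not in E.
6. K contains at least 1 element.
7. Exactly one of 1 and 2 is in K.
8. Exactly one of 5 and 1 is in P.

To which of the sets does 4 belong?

4: P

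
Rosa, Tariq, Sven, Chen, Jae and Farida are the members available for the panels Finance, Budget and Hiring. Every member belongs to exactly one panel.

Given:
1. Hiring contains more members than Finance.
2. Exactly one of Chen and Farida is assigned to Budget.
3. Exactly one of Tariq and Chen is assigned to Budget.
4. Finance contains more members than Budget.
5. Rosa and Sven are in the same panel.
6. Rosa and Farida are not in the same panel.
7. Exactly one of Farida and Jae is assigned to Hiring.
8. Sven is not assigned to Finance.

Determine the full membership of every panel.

From (8): Sven ∉ Finance.
(5): Rosa matches Sven: Rosa ∉ Finance.
Suppose Rosa ∈ Budget: no assignment then satisfies all the clues, so Rosa ∉ Budget.

Finance = {Farida, Tariq}; Budget = {Chen}; Hiring = {Jae, Rosa, Sven}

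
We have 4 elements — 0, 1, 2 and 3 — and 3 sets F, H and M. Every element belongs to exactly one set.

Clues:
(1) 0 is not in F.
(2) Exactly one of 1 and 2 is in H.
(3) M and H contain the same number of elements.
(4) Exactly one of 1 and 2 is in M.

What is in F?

F = {}

From (1): 0 ∉ F.
Suppose 1 ∈ F: no assignment then satisfies all the clues, so 1 ∉ F.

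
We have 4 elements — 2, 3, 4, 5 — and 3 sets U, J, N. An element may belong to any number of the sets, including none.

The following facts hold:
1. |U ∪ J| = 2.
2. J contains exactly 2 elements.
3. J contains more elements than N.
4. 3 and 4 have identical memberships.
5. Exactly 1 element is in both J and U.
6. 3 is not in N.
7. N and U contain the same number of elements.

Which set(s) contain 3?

3: none

From (6): 3 ∉ N.
(4): 4 matches 3: 4 ∉ N.
Suppose 3 ∈ U: no assignment then satisfies all the clues, so 3 ∉ U.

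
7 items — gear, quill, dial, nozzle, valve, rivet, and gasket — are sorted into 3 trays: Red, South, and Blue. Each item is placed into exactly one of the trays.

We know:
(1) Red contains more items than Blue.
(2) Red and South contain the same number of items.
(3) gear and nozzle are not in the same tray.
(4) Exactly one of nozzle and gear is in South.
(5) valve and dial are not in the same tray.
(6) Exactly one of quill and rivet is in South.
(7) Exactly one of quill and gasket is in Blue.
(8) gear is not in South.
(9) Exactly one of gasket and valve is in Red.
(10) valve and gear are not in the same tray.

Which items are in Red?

Red = {dial, gasket, gear}

From (8): gear ∉ South.
(4) (exactly one): nozzle ∈ South.
Suppose gear ∉ Red: no assignment then satisfies all the clues, so gear ∈ Red.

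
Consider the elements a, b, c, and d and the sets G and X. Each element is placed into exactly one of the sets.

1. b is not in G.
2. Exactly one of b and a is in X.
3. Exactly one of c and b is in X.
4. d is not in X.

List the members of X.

X = {b}

From (1): b ∉ G.
From (4): d ∉ X.
Only one set left: b ∈ X.
Only one set left: d ∈ G.
(2) (exactly one): a ∉ X.
(3) (exactly one): c ∉ X.
Only one set left: a ∈ G.
Only one set left: c ∈ G.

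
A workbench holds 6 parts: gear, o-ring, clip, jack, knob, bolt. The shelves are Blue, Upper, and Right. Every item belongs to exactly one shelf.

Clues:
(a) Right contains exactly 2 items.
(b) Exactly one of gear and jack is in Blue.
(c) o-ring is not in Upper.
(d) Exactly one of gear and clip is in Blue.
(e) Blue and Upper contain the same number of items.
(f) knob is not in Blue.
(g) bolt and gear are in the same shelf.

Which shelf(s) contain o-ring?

o-ring: Right

From (c): o-ring ∉ Upper.
From (f): knob ∉ Blue.
Suppose o-ring ∈ Blue: no assignment then satisfies all the clues, so o-ring ∉ Blue.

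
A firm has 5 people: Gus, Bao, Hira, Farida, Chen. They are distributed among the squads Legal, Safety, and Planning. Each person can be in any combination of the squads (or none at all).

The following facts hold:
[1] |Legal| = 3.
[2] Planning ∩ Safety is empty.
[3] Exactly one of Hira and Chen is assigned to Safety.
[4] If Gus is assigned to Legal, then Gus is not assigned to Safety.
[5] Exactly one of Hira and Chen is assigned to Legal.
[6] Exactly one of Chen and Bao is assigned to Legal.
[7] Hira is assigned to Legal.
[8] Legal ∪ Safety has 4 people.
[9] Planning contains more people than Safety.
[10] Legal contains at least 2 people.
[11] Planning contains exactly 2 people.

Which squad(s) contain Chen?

Chen: Safety

From (7): Hira ∈ Legal.
(5) (exactly one): Chen ∉ Legal.
(6) (exactly one): Bao ∈ Legal.
Suppose Chen ∉ Safety: no assignment then satisfies all the clues, so Chen ∈ Safety.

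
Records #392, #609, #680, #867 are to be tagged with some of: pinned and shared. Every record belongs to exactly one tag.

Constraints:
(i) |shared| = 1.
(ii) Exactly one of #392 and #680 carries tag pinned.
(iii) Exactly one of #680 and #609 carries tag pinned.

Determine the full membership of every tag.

pinned = {#392, #609, #867}; shared = {#680}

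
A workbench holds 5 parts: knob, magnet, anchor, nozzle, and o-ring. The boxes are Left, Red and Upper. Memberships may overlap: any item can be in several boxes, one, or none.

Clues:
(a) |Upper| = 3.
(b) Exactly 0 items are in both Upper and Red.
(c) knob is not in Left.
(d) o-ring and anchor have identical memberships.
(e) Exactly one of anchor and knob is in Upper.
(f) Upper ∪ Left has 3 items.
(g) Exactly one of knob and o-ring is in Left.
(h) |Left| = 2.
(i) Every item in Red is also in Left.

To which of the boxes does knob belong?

From (c): knob ∉ Left.
(g) (exactly one): o-ring ∈ Left.
(i) contrapositive: knob ∉ Red.
(d): anchor matches o-ring: anchor ∈ Left.
(h): Left already has 2, so the rest are out.
(i) contrapositive: magnet ∉ Red.
(i) contrapositive: nozzle ∉ Red.
Suppose knob ∈ Upper: no assignment then satisfies all the clues, so knob ∉ Upper.

knob: none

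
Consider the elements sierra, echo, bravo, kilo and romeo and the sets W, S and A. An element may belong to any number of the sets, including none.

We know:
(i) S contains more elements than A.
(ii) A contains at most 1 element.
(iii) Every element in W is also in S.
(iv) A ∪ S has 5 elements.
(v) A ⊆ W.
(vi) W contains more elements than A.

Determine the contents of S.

S = {bravo, echo, kilo, romeo, sierra}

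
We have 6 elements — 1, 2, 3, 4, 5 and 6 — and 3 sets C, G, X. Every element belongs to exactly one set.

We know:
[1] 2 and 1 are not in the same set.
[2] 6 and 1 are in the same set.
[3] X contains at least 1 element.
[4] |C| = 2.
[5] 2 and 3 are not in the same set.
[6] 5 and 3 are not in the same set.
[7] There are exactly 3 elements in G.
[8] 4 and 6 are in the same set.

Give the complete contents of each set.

C = {2, 5}; G = {1, 4, 6}; X = {3}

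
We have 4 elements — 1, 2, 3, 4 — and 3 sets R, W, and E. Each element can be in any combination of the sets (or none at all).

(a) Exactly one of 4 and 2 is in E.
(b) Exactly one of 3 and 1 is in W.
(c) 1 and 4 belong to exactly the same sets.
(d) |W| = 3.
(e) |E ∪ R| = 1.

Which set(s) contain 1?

1: W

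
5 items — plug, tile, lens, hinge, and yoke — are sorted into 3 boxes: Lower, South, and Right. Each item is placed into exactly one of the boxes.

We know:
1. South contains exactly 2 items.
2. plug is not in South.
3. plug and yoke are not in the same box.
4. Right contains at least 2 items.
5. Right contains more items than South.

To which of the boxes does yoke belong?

yoke: South

From (2): plug ∉ South.
Suppose yoke ∈ Lower: no assignment then satisfies all the clues, so yoke ∉ Lower.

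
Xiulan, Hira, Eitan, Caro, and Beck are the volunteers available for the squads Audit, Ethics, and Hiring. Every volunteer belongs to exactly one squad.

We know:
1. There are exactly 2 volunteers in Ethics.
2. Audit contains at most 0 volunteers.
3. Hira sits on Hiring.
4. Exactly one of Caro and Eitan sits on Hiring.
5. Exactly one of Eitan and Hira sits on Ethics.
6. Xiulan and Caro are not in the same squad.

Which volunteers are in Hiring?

From (3): Hira ∈ Hiring.
(2): Audit already has 0, so the rest are out.
(5) (exactly one): Eitan ∈ Ethics.
(4) (exactly one): Caro ∈ Hiring.
(6): Xiulan ∉ Hiring.
Only one squad left: Xiulan ∈ Ethics.
(1): Ethics already has 2, so the rest are out.
Only one squad left: Beck ∈ Hiring.

Hiring = {Beck, Caro, Hira}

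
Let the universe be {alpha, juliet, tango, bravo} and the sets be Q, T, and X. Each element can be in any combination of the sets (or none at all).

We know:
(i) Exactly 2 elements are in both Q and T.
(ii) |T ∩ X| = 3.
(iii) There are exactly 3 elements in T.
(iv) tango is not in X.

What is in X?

X = {alpha, bravo, juliet}

From (iv): tango ∉ X.
Suppose alpha ∉ X: no assignment then satisfies all the clues, so alpha ∈ X.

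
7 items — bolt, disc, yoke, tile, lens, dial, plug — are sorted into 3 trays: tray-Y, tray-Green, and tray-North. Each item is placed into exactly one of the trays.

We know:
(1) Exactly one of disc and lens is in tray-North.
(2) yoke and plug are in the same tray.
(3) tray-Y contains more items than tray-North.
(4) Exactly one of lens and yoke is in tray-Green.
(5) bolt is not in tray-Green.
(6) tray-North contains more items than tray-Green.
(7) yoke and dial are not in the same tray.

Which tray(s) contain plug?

From (5): bolt ∉ tray-Green.
Suppose plug ∉ tray-Y: no assignment then satisfies all the clues, so plug ∈ tray-Y.

plug: tray-Y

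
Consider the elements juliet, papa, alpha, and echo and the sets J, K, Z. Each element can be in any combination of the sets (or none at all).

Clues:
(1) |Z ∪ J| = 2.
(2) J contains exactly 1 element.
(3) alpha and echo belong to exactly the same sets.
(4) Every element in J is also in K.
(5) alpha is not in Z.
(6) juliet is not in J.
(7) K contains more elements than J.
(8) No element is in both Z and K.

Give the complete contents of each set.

J = {papa}; K = {alpha, echo, papa}; Z = {juliet}

From (5): alpha ∉ Z.
From (6): juliet ∉ J.
(3): echo matches alpha: echo ∉ Z.
Suppose juliet ∈ K: no assignment then satisfies all the clues, so juliet ∉ K.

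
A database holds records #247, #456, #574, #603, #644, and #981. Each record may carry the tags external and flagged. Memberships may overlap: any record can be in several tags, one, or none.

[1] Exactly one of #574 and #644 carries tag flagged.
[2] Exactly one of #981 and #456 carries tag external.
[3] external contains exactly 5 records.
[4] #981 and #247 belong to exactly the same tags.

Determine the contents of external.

external = {#247, #574, #603, #644, #981}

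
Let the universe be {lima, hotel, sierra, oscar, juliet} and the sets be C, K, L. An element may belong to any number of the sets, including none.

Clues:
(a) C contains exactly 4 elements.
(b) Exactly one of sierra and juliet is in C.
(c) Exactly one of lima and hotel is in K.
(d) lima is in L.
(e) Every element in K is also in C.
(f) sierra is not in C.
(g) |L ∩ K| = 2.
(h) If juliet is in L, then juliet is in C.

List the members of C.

C = {hotel, juliet, lima, oscar}

From (d): lima ∈ L.
From (f): sierra ∉ C.
(a): only 4 candidates remain for C, so all are in.
(e) contrapositive: sierra ∉ K.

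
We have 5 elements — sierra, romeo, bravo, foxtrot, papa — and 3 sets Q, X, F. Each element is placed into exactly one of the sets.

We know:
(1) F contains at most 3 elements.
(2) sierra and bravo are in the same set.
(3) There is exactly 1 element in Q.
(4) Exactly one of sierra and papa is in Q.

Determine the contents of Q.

Q = {papa}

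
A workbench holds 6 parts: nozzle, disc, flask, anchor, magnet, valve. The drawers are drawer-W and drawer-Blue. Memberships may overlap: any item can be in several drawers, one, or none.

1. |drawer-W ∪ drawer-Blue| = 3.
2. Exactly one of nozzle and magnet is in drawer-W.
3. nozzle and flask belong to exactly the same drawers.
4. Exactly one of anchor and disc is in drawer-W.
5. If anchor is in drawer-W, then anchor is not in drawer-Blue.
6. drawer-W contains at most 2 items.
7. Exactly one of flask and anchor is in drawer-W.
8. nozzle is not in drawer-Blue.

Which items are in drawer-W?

drawer-W = {anchor, magnet}

From (8): nozzle ∉ drawer-Blue.
(3): flask matches nozzle: flask ∉ drawer-Blue.
Suppose nozzle ∈ drawer-W: no assignment then satisfies all the clues, so nozzle ∉ drawer-W.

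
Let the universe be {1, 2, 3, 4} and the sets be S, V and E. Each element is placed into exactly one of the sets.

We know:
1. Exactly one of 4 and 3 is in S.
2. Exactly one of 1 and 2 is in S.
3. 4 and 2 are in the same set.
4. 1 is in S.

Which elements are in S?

From (4): 1 ∈ S.
(2) (exactly one): 2 ∉ S.
(3): 4 matches 2: 4 ∉ S.
(1) (exactly one): 3 ∈ S.

S = {1, 3}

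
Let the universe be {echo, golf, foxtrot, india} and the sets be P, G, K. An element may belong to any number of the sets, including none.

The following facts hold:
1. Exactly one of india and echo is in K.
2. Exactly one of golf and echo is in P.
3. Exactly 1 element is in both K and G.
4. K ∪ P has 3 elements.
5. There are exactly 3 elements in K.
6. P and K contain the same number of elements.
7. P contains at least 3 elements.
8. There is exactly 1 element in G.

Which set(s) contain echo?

echo: none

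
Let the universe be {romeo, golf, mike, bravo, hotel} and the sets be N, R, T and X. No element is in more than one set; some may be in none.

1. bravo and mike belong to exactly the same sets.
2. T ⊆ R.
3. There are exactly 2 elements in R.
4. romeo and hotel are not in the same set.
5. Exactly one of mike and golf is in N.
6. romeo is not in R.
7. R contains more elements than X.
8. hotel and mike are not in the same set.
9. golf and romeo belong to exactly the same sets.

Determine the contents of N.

N = {golf, romeo}

From (6): romeo ∉ R.
(2) contrapositive: romeo ∉ T.
(9): golf matches romeo: golf ∉ R.
(9): golf matches romeo: golf ∉ T.
Suppose romeo ∉ N: no assignment then satisfies all the clues, so romeo ∈ N.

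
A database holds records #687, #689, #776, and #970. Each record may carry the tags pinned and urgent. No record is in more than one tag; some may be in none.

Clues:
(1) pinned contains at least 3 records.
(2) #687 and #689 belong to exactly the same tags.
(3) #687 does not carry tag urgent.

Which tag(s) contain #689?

From (3): #687 ∉ urgent.
(2): #689 matches #687: #689 ∉ urgent.
Suppose #689 ∉ pinned: no assignment then satisfies all the clues, so #689 ∈ pinned.

#689: pinned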